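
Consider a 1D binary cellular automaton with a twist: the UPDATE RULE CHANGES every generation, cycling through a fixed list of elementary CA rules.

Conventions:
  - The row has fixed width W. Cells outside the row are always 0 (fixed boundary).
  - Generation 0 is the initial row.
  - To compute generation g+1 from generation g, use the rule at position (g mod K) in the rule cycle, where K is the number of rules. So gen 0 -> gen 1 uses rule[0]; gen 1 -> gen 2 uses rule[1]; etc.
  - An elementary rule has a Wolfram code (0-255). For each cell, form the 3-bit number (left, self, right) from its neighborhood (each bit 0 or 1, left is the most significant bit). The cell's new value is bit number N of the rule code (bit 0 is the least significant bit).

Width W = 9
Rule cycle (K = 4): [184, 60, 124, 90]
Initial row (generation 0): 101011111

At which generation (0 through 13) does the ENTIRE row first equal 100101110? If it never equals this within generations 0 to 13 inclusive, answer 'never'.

Gen 0: 101011111
Gen 1 (rule 184): 010111110
Gen 2 (rule 60): 011100001
Gen 3 (rule 124): 010110001
Gen 4 (rule 90): 100111010
Gen 5 (rule 184): 010110101
Gen 6 (rule 60): 011101111
Gen 7 (rule 124): 010111001
Gen 8 (rule 90): 100101110
Gen 9 (rule 184): 010011101
Gen 10 (rule 60): 011010011
Gen 11 (rule 124): 011111011
Gen 12 (rule 90): 110001011
Gen 13 (rule 184): 101000110

Answer: 8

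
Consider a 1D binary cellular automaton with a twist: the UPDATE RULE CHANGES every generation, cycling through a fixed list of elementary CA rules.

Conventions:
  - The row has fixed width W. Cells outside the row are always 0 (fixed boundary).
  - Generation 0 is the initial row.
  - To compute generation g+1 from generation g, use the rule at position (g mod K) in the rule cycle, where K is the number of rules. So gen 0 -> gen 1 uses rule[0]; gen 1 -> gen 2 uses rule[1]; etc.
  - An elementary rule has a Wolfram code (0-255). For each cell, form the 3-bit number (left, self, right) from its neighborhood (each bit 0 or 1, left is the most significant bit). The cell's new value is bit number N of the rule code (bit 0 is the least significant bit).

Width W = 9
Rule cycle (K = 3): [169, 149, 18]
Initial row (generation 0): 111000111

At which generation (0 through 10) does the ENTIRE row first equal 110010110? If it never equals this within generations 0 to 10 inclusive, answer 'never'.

Gen 0: 111000111
Gen 1 (rule 169): 110010110
Gen 2 (rule 149): 001010001
Gen 3 (rule 18): 010001010
Gen 4 (rule 169): 000100100
Gen 5 (rule 149): 110110111
Gen 6 (rule 18): 000000000
Gen 7 (rule 169): 111111111
Gen 8 (rule 149): 011111110
Gen 9 (rule 18): 100000001
Gen 10 (rule 169): 001111100

Answer: 1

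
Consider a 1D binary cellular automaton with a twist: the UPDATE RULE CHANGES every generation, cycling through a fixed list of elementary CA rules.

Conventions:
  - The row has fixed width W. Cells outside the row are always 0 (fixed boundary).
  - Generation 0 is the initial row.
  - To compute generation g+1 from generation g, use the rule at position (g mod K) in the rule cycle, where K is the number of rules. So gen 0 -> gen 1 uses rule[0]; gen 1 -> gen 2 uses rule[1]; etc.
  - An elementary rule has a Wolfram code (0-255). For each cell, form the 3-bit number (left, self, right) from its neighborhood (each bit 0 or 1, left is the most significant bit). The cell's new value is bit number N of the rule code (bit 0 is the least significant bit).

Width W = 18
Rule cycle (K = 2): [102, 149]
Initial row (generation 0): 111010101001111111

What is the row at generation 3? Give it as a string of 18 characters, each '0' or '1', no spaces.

Answer: 101000010100000111

Derivation:
Gen 0: 111010101001111111
Gen 1 (rule 102): 001111111010000001
Gen 2 (rule 149): 100111110011111101
Gen 3 (rule 102): 101000010100000111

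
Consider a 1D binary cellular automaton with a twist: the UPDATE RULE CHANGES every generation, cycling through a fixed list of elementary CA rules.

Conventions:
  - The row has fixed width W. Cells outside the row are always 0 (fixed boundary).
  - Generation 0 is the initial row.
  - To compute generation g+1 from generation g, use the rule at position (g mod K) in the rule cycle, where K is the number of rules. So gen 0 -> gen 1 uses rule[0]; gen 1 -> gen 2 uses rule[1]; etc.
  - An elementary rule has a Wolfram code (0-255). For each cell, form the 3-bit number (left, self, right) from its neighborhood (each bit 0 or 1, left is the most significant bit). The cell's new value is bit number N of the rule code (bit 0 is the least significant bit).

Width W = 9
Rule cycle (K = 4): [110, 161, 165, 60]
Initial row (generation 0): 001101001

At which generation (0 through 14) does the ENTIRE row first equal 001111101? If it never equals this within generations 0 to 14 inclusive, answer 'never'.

Gen 0: 001101001
Gen 1 (rule 110): 011111011
Gen 2 (rule 161): 001110100
Gen 3 (rule 165): 100101101
Gen 4 (rule 60): 110111011
Gen 5 (rule 110): 111101111
Gen 6 (rule 161): 011010110
Gen 7 (rule 165): 000111000
Gen 8 (rule 60): 000100100
Gen 9 (rule 110): 001101100
Gen 10 (rule 161): 100010001
Gen 11 (rule 165): 101010101
Gen 12 (rule 60): 111111111
Gen 13 (rule 110): 100000001
Gen 14 (rule 161): 001111100

Answer: never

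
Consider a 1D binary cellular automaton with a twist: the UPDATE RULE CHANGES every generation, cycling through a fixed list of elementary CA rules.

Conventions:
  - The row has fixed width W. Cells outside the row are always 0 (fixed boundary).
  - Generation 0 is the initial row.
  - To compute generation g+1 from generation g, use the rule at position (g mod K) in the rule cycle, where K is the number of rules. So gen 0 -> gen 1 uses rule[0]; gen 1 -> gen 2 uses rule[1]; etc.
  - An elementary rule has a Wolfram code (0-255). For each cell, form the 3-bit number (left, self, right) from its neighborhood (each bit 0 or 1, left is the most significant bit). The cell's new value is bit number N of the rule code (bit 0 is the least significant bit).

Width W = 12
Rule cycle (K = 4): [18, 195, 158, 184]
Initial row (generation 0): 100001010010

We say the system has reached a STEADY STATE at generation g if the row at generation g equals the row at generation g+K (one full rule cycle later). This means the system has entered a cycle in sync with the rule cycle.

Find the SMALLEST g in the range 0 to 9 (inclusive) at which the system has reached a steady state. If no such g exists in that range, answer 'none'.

Gen 0: 100001010010
Gen 1 (rule 18): 010010001101
Gen 2 (rule 195): 100100110100
Gen 3 (rule 158): 111111100110
Gen 4 (rule 184): 111111010101
Gen 5 (rule 18): 000000000000
Gen 6 (rule 195): 111111111111
Gen 7 (rule 158): 111111111110
Gen 8 (rule 184): 111111111101
Gen 9 (rule 18): 000000000000
Gen 10 (rule 195): 111111111111
Gen 11 (rule 158): 111111111110
Gen 12 (rule 184): 111111111101
Gen 13 (rule 18): 000000000000

Answer: 5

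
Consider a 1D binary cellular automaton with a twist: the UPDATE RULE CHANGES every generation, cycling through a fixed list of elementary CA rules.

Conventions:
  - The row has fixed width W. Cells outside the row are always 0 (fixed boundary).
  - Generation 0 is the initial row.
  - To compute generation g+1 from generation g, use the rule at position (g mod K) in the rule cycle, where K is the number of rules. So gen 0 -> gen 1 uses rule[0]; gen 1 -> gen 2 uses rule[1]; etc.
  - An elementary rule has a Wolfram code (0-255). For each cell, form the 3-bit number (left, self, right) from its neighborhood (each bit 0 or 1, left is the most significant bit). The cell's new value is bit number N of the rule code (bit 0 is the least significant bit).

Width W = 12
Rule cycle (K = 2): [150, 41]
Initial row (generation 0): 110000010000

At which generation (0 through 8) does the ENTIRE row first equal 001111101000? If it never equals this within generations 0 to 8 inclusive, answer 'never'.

Answer: 6

Derivation:
Gen 0: 110000010000
Gen 1 (rule 150): 001000111000
Gen 2 (rule 41): 100010100011
Gen 3 (rule 150): 110110110100
Gen 4 (rule 41): 101101101001
Gen 5 (rule 150): 100000001111
Gen 6 (rule 41): 001111101000
Gen 7 (rule 150): 010111001100
Gen 8 (rule 41): 001100001001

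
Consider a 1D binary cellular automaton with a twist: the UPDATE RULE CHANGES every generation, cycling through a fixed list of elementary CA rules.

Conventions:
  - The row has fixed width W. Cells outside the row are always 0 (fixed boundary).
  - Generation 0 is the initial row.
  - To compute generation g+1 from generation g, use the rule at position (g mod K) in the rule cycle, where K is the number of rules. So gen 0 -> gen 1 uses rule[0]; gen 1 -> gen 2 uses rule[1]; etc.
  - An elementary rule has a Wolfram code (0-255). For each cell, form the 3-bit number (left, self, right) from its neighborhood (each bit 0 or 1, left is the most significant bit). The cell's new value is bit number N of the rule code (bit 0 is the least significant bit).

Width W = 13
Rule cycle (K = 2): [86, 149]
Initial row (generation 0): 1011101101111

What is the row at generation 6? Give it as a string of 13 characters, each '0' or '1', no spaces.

Gen 0: 1011101101111
Gen 1 (rule 86): 1000100100001
Gen 2 (rule 149): 1110110111101
Gen 3 (rule 86): 0010010000101
Gen 4 (rule 149): 1011011110101
Gen 5 (rule 86): 1001000010101
Gen 6 (rule 149): 1101111010101

Answer: 1101111010101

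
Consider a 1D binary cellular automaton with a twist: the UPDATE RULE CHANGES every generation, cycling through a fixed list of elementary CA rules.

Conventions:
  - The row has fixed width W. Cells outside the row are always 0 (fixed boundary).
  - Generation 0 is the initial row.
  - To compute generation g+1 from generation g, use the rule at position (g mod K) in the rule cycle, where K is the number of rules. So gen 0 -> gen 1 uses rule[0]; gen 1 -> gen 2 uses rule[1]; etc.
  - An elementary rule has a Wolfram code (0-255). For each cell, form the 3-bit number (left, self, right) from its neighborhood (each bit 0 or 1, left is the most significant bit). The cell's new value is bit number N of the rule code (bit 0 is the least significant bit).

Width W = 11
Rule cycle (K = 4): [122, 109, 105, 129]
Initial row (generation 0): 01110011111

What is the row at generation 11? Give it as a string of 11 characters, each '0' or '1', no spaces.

Answer: 01100000110

Derivation:
Gen 0: 01110011111
Gen 1 (rule 122): 11011110001
Gen 2 (rule 109): 11110010101
Gen 3 (rule 105): 10010001010
Gen 4 (rule 129): 00000100000
Gen 5 (rule 122): 00001010000
Gen 6 (rule 109): 11101110111
Gen 7 (rule 105): 10111011101
Gen 8 (rule 129): 00010001000
Gen 9 (rule 122): 00101010100
Gen 10 (rule 109): 10111111101
Gen 11 (rule 105): 01100000110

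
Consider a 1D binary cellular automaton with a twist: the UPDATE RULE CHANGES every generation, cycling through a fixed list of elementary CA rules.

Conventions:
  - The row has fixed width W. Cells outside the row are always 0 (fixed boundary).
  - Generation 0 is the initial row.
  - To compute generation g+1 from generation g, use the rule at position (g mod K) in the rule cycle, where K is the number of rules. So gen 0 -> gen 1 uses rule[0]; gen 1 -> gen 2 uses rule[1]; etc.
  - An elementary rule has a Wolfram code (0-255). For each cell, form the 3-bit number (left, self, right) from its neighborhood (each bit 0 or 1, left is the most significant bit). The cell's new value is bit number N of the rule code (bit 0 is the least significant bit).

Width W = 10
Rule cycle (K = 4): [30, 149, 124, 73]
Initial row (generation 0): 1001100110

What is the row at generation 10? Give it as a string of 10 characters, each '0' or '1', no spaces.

Gen 0: 1001100110
Gen 1 (rule 30): 1111011101
Gen 2 (rule 149): 0110001001
Gen 3 (rule 124): 0111001101
Gen 4 (rule 73): 0101001100
Gen 5 (rule 30): 1101111010
Gen 6 (rule 149): 0000110011
Gen 7 (rule 124): 0000111011
Gen 8 (rule 73): 1110101011
Gen 9 (rule 30): 1000101010
Gen 10 (rule 149): 1110101011

Answer: 1110101011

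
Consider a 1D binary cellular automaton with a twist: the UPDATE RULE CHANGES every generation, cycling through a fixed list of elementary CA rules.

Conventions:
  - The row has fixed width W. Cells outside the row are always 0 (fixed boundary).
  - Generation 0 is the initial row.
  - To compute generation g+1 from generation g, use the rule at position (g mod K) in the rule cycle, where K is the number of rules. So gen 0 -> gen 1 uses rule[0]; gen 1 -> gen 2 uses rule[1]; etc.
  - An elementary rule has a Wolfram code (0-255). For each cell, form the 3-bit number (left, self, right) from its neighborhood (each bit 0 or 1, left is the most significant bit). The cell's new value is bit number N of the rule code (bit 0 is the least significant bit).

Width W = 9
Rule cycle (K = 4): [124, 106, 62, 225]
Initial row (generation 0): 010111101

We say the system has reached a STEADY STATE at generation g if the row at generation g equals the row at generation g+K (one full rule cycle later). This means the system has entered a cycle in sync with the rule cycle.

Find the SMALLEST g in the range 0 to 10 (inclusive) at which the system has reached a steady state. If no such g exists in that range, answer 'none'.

Answer: 0

Derivation:
Gen 0: 010111101
Gen 1 (rule 124): 011100111
Gen 2 (rule 106): 110101101
Gen 3 (rule 62): 101111011
Gen 4 (rule 225): 010111101
Gen 5 (rule 124): 011100111
Gen 6 (rule 106): 110101101
Gen 7 (rule 62): 101111011
Gen 8 (rule 225): 010111101
Gen 9 (rule 124): 011100111
Gen 10 (rule 106): 110101101
Gen 11 (rule 62): 101111011
Gen 12 (rule 225): 010111101
Gen 13 (rule 124): 011100111
Gen 14 (rule 106): 110101101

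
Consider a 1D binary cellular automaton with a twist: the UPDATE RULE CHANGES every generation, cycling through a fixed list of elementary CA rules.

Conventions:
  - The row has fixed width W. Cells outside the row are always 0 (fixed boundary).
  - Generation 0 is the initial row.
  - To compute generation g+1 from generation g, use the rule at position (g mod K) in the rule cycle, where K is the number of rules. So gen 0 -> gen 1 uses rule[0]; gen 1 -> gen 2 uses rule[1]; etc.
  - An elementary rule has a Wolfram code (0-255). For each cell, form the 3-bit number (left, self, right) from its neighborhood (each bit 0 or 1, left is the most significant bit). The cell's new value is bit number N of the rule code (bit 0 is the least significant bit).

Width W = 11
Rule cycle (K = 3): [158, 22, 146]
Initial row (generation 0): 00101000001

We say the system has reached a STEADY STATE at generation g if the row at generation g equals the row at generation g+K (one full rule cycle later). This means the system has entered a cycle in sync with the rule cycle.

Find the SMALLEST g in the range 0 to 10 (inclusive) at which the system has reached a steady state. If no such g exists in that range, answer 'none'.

Answer: 5

Derivation:
Gen 0: 00101000001
Gen 1 (rule 158): 01101100011
Gen 2 (rule 22): 10000010100
Gen 3 (rule 146): 01000100010
Gen 4 (rule 158): 11101110111
Gen 5 (rule 22): 00000000000
Gen 6 (rule 146): 00000000000
Gen 7 (rule 158): 00000000000
Gen 8 (rule 22): 00000000000
Gen 9 (rule 146): 00000000000
Gen 10 (rule 158): 00000000000
Gen 11 (rule 22): 00000000000
Gen 12 (rule 146): 00000000000
Gen 13 (rule 158): 00000000000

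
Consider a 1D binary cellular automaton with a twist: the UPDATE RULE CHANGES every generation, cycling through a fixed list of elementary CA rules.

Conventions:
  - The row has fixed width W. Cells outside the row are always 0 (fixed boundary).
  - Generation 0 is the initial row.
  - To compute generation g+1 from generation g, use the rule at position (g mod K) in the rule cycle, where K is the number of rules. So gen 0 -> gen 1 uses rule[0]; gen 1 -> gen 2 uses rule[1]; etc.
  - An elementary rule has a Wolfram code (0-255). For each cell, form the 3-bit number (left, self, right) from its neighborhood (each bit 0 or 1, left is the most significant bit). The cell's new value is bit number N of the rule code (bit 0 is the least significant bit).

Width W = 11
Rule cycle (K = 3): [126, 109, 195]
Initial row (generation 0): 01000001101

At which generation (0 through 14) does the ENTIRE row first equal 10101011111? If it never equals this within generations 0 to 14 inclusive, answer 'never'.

Gen 0: 01000001101
Gen 1 (rule 126): 11100011111
Gen 2 (rule 109): 10101010001
Gen 3 (rule 195): 00000000110
Gen 4 (rule 126): 00000001111
Gen 5 (rule 109): 11111101001
Gen 6 (rule 195): 01111100010
Gen 7 (rule 126): 11000110111
Gen 8 (rule 109): 11010111101
Gen 9 (rule 195): 01000011100
Gen 10 (rule 126): 11100110110
Gen 11 (rule 109): 10100111110
Gen 12 (rule 195): 00001011110
Gen 13 (rule 126): 00011110011
Gen 14 (rule 109): 11010010011

Answer: never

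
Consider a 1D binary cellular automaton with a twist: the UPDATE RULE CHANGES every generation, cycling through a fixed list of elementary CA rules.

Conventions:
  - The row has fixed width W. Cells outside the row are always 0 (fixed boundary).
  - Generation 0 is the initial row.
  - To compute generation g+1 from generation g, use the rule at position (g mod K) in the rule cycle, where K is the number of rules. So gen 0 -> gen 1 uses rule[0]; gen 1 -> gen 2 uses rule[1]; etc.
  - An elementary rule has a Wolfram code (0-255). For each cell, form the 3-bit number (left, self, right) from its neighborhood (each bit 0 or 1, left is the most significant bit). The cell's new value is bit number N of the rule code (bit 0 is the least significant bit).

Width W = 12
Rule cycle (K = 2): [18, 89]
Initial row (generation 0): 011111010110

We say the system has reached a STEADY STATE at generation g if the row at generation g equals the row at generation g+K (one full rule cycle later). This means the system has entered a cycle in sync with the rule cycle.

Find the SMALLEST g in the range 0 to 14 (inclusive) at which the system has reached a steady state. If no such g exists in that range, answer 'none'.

Gen 0: 011111010110
Gen 1 (rule 18): 100000000001
Gen 2 (rule 89): 011111111100
Gen 3 (rule 18): 100000000010
Gen 4 (rule 89): 011111111001
Gen 5 (rule 18): 100000000110
Gen 6 (rule 89): 011111110111
Gen 7 (rule 18): 100000000000
Gen 8 (rule 89): 011111111111
Gen 9 (rule 18): 100000000000
Gen 10 (rule 89): 011111111111
Gen 11 (rule 18): 100000000000
Gen 12 (rule 89): 011111111111
Gen 13 (rule 18): 100000000000
Gen 14 (rule 89): 011111111111
Gen 15 (rule 18): 100000000000
Gen 16 (rule 89): 011111111111

Answer: 7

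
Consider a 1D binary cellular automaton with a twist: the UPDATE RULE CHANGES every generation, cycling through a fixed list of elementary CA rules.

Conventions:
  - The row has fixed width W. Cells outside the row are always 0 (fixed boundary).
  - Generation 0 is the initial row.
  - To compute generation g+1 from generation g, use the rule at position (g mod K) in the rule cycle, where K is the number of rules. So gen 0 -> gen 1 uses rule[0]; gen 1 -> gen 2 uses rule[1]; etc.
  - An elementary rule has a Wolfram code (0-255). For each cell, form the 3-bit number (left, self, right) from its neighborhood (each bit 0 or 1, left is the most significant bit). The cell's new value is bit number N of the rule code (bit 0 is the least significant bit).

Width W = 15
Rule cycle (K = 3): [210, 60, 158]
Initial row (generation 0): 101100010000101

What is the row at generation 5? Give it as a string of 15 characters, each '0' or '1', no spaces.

Gen 0: 101100010000101
Gen 1 (rule 210): 000110101001000
Gen 2 (rule 60): 000101111101100
Gen 3 (rule 158): 001101111001010
Gen 4 (rule 210): 010100111110001
Gen 5 (rule 60): 011110100001001

Answer: 011110100001001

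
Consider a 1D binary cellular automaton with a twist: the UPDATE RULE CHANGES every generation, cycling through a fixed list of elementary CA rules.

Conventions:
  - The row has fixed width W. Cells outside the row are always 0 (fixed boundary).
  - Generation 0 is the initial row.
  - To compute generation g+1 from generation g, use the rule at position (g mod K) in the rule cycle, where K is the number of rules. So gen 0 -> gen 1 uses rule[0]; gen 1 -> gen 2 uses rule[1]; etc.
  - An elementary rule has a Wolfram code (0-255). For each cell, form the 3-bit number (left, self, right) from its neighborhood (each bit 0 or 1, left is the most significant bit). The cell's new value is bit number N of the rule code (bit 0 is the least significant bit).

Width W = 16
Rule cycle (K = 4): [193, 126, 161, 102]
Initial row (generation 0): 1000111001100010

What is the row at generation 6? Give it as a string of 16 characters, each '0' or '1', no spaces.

Answer: 0011111101100011

Derivation:
Gen 0: 1000111001100010
Gen 1 (rule 193): 0010011000101000
Gen 2 (rule 126): 0111111101111100
Gen 3 (rule 161): 0011111010111001
Gen 4 (rule 102): 0100001111001011
Gen 5 (rule 193): 0001100111000001
Gen 6 (rule 126): 0011111101100011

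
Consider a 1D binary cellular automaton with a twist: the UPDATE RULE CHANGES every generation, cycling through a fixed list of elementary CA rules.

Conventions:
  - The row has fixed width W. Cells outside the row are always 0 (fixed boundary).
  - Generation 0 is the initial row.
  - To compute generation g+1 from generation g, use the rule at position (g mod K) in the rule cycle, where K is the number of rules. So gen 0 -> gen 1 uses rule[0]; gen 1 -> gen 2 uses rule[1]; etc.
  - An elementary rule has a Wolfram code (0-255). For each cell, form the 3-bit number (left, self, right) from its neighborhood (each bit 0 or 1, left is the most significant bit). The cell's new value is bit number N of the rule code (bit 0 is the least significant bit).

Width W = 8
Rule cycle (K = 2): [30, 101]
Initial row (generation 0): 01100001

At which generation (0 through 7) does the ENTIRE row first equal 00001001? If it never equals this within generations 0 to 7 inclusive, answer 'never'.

Answer: 6

Derivation:
Gen 0: 01100001
Gen 1 (rule 30): 11010011
Gen 2 (rule 101): 01110001
Gen 3 (rule 30): 11001011
Gen 4 (rule 101): 01001101
Gen 5 (rule 30): 11111001
Gen 6 (rule 101): 00001001
Gen 7 (rule 30): 00011111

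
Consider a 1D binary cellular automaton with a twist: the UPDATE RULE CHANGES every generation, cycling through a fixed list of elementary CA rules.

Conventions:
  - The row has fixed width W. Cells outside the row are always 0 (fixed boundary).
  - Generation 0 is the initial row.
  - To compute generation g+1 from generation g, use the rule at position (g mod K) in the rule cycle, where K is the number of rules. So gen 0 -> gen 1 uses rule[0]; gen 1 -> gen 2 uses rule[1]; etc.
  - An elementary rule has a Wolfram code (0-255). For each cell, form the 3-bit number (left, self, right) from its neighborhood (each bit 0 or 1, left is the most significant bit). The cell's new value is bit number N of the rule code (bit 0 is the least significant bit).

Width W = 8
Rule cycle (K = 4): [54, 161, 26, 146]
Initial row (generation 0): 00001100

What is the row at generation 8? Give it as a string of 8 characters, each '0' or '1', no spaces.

Answer: 10000101

Derivation:
Gen 0: 00001100
Gen 1 (rule 54): 00010010
Gen 2 (rule 161): 11000000
Gen 3 (rule 26): 10100000
Gen 4 (rule 146): 00010000
Gen 5 (rule 54): 00111000
Gen 6 (rule 161): 10010011
Gen 7 (rule 26): 01101110
Gen 8 (rule 146): 10000101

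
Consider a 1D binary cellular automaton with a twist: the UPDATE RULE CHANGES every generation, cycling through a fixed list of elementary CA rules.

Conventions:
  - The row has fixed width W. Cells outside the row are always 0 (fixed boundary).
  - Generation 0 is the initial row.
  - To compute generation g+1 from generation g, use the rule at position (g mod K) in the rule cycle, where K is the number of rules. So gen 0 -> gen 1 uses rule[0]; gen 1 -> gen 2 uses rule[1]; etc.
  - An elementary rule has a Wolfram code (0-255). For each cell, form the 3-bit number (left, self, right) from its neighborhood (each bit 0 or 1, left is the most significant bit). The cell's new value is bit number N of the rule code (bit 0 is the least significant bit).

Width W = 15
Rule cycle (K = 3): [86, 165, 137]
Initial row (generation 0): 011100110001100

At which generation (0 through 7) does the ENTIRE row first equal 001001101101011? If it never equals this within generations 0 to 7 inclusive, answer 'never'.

Gen 0: 011100110001100
Gen 1 (rule 86): 100111011010110
Gen 2 (rule 165): 100010100111000
Gen 3 (rule 137): 001000000110011
Gen 4 (rule 86): 011100001011101
Gen 5 (rule 165): 001001101101011
Gen 6 (rule 137): 100001001000010
Gen 7 (rule 86): 110011111100111

Answer: 5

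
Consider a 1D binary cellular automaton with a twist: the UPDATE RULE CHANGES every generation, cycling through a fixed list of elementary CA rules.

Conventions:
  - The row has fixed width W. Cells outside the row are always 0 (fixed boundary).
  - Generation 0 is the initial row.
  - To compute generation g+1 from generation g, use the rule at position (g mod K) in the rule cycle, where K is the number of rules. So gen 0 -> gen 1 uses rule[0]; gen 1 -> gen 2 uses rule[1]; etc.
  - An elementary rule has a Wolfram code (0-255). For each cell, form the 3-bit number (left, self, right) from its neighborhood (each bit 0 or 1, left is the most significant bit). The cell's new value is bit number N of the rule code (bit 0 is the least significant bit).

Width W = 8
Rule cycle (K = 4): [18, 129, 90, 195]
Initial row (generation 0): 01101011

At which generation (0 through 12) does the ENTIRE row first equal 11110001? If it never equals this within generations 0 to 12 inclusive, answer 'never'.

Answer: never

Derivation:
Gen 0: 01101011
Gen 1 (rule 18): 10000000
Gen 2 (rule 129): 00111111
Gen 3 (rule 90): 01100001
Gen 4 (rule 195): 10101110
Gen 5 (rule 18): 00000001
Gen 6 (rule 129): 11111100
Gen 7 (rule 90): 10000110
Gen 8 (rule 195): 00111010
Gen 9 (rule 18): 01000001
Gen 10 (rule 129): 00011100
Gen 11 (rule 90): 00110110
Gen 12 (rule 195): 11010010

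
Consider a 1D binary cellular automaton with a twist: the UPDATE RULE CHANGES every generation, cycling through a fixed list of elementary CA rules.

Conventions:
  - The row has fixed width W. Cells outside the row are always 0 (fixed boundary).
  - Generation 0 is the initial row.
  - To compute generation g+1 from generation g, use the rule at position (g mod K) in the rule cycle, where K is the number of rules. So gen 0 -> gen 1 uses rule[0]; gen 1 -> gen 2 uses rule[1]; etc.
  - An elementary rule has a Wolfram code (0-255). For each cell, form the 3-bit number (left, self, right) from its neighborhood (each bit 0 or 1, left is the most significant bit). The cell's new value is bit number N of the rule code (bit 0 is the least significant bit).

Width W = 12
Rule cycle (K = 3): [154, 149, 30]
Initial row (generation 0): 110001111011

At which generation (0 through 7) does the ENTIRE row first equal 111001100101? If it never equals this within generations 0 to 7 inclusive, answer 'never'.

Gen 0: 110001111011
Gen 1 (rule 154): 101011110010
Gen 2 (rule 149): 101001101011
Gen 3 (rule 30): 101111001010
Gen 4 (rule 154): 001110110001
Gen 5 (rule 149): 100100001101
Gen 6 (rule 30): 111110011001
Gen 7 (rule 154): 111101110110

Answer: never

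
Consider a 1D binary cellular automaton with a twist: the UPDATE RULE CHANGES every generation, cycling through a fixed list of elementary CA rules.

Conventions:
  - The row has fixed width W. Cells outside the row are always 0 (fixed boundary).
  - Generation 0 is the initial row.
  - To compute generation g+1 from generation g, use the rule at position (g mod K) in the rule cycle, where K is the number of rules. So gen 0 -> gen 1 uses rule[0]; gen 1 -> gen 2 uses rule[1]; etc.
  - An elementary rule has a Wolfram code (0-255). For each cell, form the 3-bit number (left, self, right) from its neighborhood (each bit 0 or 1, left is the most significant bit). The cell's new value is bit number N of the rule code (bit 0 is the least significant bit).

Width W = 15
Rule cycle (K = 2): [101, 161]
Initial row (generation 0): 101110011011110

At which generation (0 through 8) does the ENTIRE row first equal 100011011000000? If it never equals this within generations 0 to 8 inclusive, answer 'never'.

Answer: never

Derivation:
Gen 0: 101110011011110
Gen 1 (rule 101): 110010001100010
Gen 2 (rule 161): 000000100001000
Gen 3 (rule 101): 111110101101011
Gen 4 (rule 161): 011101010010100
Gen 5 (rule 101): 000111110011101
Gen 6 (rule 161): 110011100001010
Gen 7 (rule 101): 010000101101110
Gen 8 (rule 161): 000110010010100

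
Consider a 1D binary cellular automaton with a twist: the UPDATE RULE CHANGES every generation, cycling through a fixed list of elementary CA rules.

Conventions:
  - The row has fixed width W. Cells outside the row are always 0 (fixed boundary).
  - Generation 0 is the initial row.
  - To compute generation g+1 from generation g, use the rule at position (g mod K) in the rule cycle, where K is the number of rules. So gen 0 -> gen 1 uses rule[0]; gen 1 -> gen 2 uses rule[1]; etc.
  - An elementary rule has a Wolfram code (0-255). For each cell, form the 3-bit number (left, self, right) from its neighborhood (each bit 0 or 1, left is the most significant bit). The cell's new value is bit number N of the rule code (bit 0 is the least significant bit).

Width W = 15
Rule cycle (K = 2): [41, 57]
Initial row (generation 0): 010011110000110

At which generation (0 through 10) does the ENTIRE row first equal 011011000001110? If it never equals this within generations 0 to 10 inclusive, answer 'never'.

Gen 0: 010011110000110
Gen 1 (rule 41): 000010000110100
Gen 2 (rule 57): 111001110101011
Gen 3 (rule 41): 100001001010110
Gen 4 (rule 57): 011100100101101
Gen 5 (rule 41): 010000000011010
Gen 6 (rule 57): 001111111010101
Gen 7 (rule 41): 101000000101010
Gen 8 (rule 57): 010111110010101
Gen 9 (rule 41): 001100000001010
Gen 10 (rule 57): 101011111100101

Answer: never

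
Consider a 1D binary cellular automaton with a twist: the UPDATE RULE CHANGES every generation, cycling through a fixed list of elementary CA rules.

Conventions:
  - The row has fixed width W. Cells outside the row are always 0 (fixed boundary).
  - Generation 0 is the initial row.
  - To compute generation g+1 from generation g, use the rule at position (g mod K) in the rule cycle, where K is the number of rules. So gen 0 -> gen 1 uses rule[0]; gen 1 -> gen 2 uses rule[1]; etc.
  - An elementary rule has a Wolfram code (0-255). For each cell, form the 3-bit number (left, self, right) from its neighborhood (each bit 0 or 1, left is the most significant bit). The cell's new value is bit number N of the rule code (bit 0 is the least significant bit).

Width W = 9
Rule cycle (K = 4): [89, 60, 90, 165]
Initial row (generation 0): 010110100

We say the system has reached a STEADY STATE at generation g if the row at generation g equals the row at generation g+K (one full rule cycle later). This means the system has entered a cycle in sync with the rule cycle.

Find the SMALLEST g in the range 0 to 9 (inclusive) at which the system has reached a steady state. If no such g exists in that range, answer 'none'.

Answer: none

Derivation:
Gen 0: 010110100
Gen 1 (rule 89): 000110011
Gen 2 (rule 60): 000101010
Gen 3 (rule 90): 001000001
Gen 4 (rule 165): 101011101
Gen 5 (rule 89): 000010100
Gen 6 (rule 60): 000011110
Gen 7 (rule 90): 000110011
Gen 8 (rule 165): 110000000
Gen 9 (rule 89): 111111111
Gen 10 (rule 60): 100000000
Gen 11 (rule 90): 010000000
Gen 12 (rule 165): 010111111
Gen 13 (rule 89): 000100001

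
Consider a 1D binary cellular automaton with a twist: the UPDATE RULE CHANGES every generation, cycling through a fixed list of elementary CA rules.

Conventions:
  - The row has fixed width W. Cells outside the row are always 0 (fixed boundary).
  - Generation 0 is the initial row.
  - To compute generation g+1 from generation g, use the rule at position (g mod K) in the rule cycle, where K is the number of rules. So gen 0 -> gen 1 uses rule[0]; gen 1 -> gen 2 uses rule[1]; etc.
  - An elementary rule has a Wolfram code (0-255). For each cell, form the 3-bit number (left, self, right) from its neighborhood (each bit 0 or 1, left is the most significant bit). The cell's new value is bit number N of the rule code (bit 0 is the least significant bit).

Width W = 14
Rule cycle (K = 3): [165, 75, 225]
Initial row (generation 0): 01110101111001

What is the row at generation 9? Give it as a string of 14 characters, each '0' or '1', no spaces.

Gen 0: 01110101111001
Gen 1 (rule 165): 00101110110001
Gen 2 (rule 75): 11001010110110
Gen 3 (rule 225): 01000101011010
Gen 4 (rule 165): 01010111100110
Gen 5 (rule 75): 10000100101110
Gen 6 (rule 225): 00110000010110
Gen 7 (rule 165): 10000111011000
Gen 8 (rule 75): 00111101011011
Gen 9 (rule 225): 10011110101101

Answer: 10011110101101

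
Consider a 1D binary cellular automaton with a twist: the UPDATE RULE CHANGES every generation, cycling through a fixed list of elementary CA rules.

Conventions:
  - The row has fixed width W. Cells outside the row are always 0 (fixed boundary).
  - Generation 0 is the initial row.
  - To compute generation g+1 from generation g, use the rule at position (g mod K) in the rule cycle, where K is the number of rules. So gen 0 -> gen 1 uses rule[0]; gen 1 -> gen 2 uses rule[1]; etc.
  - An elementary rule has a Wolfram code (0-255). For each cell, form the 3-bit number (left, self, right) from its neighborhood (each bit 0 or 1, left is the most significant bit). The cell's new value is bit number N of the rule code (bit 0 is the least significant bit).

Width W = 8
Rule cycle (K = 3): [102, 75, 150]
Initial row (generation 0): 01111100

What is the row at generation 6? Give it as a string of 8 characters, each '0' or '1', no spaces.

Answer: 11011011

Derivation:
Gen 0: 01111100
Gen 1 (rule 102): 10000100
Gen 2 (rule 75): 00111001
Gen 3 (rule 150): 01010111
Gen 4 (rule 102): 11111001
Gen 5 (rule 75): 10001010
Gen 6 (rule 150): 11011011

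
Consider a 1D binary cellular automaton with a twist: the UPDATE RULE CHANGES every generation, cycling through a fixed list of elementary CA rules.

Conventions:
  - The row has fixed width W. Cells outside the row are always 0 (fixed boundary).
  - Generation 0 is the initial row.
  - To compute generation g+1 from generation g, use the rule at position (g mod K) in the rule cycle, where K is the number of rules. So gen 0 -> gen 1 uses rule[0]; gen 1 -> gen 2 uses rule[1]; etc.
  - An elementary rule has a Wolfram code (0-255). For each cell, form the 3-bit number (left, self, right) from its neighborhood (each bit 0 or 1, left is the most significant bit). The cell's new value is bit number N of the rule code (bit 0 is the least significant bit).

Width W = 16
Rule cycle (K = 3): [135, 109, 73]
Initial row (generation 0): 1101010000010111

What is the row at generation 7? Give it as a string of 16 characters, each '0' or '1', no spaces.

Gen 0: 1101010000010111
Gen 1 (rule 135): 0001010111110010
Gen 2 (rule 109): 1101111100010010
Gen 3 (rule 73): 1101000101000000
Gen 4 (rule 135): 0001011101011111
Gen 5 (rule 109): 1101110111110001
Gen 6 (rule 73): 1101010100010100
Gen 7 (rule 135): 0001010101110101

Answer: 0001010101110101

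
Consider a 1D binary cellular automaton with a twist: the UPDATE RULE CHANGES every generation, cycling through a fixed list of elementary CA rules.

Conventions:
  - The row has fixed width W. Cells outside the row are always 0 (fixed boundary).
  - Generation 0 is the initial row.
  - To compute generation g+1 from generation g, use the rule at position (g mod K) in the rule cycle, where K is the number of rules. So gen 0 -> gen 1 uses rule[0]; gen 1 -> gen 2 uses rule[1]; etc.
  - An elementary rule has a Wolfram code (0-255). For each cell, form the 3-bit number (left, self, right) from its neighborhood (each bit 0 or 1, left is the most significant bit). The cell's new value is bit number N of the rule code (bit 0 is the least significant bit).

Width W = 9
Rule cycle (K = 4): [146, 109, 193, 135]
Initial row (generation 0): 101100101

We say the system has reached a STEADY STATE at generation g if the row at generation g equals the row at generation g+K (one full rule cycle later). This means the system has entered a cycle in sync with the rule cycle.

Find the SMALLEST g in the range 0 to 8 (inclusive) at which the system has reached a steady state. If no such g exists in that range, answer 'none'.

Gen 0: 101100101
Gen 1 (rule 146): 000011000
Gen 2 (rule 109): 111011011
Gen 3 (rule 193): 011001001
Gen 4 (rule 135): 100011011
Gen 5 (rule 146): 010100000
Gen 6 (rule 109): 011101111
Gen 7 (rule 193): 001100111
Gen 8 (rule 135): 110001010
Gen 9 (rule 146): 001010001
Gen 10 (rule 109): 101110101
Gen 11 (rule 193): 000110000
Gen 12 (rule 135): 111000111

Answer: none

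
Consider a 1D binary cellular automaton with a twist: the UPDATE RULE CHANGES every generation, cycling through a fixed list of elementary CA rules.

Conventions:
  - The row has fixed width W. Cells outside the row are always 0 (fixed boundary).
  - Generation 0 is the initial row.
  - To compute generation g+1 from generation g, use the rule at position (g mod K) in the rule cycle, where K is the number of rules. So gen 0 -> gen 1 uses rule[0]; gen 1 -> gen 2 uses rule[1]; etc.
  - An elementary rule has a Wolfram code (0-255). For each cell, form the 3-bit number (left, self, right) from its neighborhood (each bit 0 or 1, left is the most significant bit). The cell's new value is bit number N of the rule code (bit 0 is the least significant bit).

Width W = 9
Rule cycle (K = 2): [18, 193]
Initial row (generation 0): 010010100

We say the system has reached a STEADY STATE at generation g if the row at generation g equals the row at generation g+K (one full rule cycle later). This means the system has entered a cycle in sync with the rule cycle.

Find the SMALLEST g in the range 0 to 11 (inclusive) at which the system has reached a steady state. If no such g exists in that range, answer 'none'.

Answer: 7

Derivation:
Gen 0: 010010100
Gen 1 (rule 18): 101100010
Gen 2 (rule 193): 000101000
Gen 3 (rule 18): 001000100
Gen 4 (rule 193): 100010001
Gen 5 (rule 18): 010101010
Gen 6 (rule 193): 000000000
Gen 7 (rule 18): 000000000
Gen 8 (rule 193): 111111111
Gen 9 (rule 18): 000000000
Gen 10 (rule 193): 111111111
Gen 11 (rule 18): 000000000
Gen 12 (rule 193): 111111111
Gen 13 (rule 18): 000000000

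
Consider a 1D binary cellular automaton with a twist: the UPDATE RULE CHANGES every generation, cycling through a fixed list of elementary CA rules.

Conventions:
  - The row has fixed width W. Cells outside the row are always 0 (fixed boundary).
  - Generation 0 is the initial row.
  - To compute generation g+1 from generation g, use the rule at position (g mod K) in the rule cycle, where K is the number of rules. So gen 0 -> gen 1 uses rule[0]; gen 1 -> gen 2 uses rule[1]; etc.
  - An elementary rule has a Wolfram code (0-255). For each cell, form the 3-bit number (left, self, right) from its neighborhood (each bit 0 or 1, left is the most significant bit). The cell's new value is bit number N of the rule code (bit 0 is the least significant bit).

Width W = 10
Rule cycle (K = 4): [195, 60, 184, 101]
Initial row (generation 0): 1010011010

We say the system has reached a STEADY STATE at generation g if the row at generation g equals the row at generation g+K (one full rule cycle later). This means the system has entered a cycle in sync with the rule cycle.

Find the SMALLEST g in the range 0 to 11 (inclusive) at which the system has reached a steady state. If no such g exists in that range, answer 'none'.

Answer: none

Derivation:
Gen 0: 1010011010
Gen 1 (rule 195): 0000101000
Gen 2 (rule 60): 0000111100
Gen 3 (rule 184): 0000111010
Gen 4 (rule 101): 1110001110
Gen 5 (rule 195): 0110110110
Gen 6 (rule 60): 0101101101
Gen 7 (rule 184): 0011011010
Gen 8 (rule 101): 1001101110
Gen 9 (rule 195): 0010100110
Gen 10 (rule 60): 0011110101
Gen 11 (rule 184): 0011101010
Gen 12 (rule 101): 1000111110
Gen 13 (rule 195): 0011011110
Gen 14 (rule 60): 0010110001
Gen 15 (rule 184): 0001101000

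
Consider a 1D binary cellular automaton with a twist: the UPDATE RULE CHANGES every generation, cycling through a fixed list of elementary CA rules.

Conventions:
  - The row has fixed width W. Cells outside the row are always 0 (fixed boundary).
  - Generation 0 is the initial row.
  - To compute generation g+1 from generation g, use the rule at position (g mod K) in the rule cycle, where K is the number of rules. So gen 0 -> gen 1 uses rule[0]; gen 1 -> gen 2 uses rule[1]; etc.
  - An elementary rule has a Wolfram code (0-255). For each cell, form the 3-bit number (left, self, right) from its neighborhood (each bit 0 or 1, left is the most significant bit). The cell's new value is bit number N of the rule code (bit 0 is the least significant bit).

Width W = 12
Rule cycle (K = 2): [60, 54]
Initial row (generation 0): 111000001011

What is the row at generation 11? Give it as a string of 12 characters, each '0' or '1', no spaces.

Answer: 100010000100

Derivation:
Gen 0: 111000001011
Gen 1 (rule 60): 100100001110
Gen 2 (rule 54): 111110010001
Gen 3 (rule 60): 100001011001
Gen 4 (rule 54): 110011100111
Gen 5 (rule 60): 101010010100
Gen 6 (rule 54): 111111111110
Gen 7 (rule 60): 100000000001
Gen 8 (rule 54): 110000000011
Gen 9 (rule 60): 101000000010
Gen 10 (rule 54): 111100000111
Gen 11 (rule 60): 100010000100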